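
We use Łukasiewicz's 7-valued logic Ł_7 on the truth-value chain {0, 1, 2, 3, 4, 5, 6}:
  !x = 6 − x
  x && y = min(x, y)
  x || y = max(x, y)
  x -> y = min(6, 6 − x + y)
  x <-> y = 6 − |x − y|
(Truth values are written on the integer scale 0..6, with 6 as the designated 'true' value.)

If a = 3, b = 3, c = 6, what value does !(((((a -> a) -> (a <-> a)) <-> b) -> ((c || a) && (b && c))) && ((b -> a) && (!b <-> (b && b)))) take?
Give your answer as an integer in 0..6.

0

a -> a = 3 -> 3 = 6
a <-> a = 3 <-> 3 = 6
(a -> a) -> (a <-> a) = 6 -> 6 = 6
((a -> a) -> (a <-> a)) <-> b = 6 <-> 3 = 3
c || a = 6 || 3 = 6
b && c = 3 && 6 = 3
(c || a) && (b && c) = 6 && 3 = 3
(((a -> a) -> (a <-> a)) <-> b) -> ((c || a) && (b && c)) = 3 -> 3 = 6
b -> a = 3 -> 3 = 6
!b = !3 = 3
b && b = 3 && 3 = 3
!b <-> (b && b) = 3 <-> 3 = 6
(b -> a) && (!b <-> (b && b)) = 6 && 6 = 6
((((a -> a) -> (a <-> a)) <-> b) -> ((c || a) && (b && c))) && ((b -> a) && (!b <-> (b && b))) = 6 && 6 = 6
!(((((a -> a) -> (a <-> a)) <-> b) -> ((c || a) && (b && c))) && ((b -> a) && (!b <-> (b && b)))) = !6 = 0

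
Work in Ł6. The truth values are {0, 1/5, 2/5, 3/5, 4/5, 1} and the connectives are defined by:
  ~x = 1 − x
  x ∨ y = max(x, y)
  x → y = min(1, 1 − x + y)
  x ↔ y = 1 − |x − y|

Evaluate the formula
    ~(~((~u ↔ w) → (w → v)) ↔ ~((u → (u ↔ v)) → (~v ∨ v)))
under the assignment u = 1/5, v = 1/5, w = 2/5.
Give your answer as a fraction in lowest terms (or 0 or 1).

~u = ~1/5 = 4/5
~u ↔ w = 4/5 ↔ 2/5 = 3/5
w → v = 2/5 → 1/5 = 4/5
(~u ↔ w) → (w → v) = 3/5 → 4/5 = 1
~((~u ↔ w) → (w → v)) = ~1 = 0
u ↔ v = 1/5 ↔ 1/5 = 1
u → (u ↔ v) = 1/5 → 1 = 1
~v = ~1/5 = 4/5
~v ∨ v = 4/5 ∨ 1/5 = 4/5
(u → (u ↔ v)) → (~v ∨ v) = 1 → 4/5 = 4/5
~((u → (u ↔ v)) → (~v ∨ v)) = ~4/5 = 1/5
~((~u ↔ w) → (w → v)) ↔ ~((u → (u ↔ v)) → (~v ∨ v)) = 0 ↔ 1/5 = 4/5
~(~((~u ↔ w) → (w → v)) ↔ ~((u → (u ↔ v)) → (~v ∨ v))) = ~4/5 = 1/5

1/5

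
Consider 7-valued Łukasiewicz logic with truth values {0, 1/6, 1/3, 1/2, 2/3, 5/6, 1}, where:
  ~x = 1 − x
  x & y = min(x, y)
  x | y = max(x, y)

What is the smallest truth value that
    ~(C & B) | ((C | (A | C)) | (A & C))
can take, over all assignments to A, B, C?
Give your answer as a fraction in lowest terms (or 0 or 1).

Take A = 0, B = 1/2, C = 1/2:
C & B = 1/2 & 1/2 = 1/2
~(C & B) = ~1/2 = 1/2
A | C = 0 | 1/2 = 1/2
C | (A | C) = 1/2 | 1/2 = 1/2
A & C = 0 & 1/2 = 0
(C | (A | C)) | (A & C) = 1/2 | 0 = 1/2
~(C & B) | ((C | (A | C)) | (A & C)) = 1/2 | 1/2 = 1/2
No assignment yields a value below 1/2, so this is the minimum.

1/2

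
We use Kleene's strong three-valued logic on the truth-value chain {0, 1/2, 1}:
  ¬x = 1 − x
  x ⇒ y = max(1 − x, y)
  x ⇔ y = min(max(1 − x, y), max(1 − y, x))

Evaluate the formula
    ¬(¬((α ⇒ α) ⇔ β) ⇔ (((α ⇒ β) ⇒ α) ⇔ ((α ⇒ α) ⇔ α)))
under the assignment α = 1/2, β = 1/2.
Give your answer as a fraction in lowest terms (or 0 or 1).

α ⇒ α = 1/2 ⇒ 1/2 = 1/2
(α ⇒ α) ⇔ β = 1/2 ⇔ 1/2 = 1/2
¬((α ⇒ α) ⇔ β) = ¬1/2 = 1/2
α ⇒ β = 1/2 ⇒ 1/2 = 1/2
(α ⇒ β) ⇒ α = 1/2 ⇒ 1/2 = 1/2
α ⇒ α = 1/2 ⇒ 1/2 = 1/2
(α ⇒ α) ⇔ α = 1/2 ⇔ 1/2 = 1/2
((α ⇒ β) ⇒ α) ⇔ ((α ⇒ α) ⇔ α) = 1/2 ⇔ 1/2 = 1/2
¬((α ⇒ α) ⇔ β) ⇔ (((α ⇒ β) ⇒ α) ⇔ ((α ⇒ α) ⇔ α)) = 1/2 ⇔ 1/2 = 1/2
¬(¬((α ⇒ α) ⇔ β) ⇔ (((α ⇒ β) ⇒ α) ⇔ ((α ⇒ α) ⇔ α))) = ¬1/2 = 1/2

1/2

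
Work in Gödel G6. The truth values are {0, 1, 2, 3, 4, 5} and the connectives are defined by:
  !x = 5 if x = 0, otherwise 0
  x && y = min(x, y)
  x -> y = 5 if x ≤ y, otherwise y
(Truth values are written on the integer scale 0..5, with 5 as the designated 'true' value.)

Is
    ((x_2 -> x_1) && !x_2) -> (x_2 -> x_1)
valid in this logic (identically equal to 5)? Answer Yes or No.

At x_1 = 4, x_2 = 0, for instance:
x_2 -> x_1 = 0 -> 4 = 5
!x_2 = !0 = 5
(x_2 -> x_1) && !x_2 = 5 && 5 = 5
((x_2 -> x_1) && !x_2) -> (x_2 -> x_1) = 5 -> 5 = 5
and checking the remaining 35 assignments likewise gives ≥ 5 in every case.

Yes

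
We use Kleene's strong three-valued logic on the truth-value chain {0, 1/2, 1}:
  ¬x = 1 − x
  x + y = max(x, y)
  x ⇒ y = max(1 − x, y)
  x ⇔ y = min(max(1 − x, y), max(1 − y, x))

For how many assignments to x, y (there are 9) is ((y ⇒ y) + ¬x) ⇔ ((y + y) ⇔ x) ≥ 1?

2

x = 0, y = 0 ↦ 1  ≥
x = 0, y = 1/2 ↦ 1/2  <
x = 0, y = 1 ↦ 0  <
x = 1/2, y = 0 ↦ 1/2  <
x = 1/2, y = 1/2 ↦ 1/2  <
x = 1/2, y = 1 ↦ 1/2  <
x = 1, y = 0 ↦ 0  <
x = 1, y = 1/2 ↦ 1/2  <
x = 1, y = 1 ↦ 1  ≥
So 2 of the 9 assignments meet the threshold.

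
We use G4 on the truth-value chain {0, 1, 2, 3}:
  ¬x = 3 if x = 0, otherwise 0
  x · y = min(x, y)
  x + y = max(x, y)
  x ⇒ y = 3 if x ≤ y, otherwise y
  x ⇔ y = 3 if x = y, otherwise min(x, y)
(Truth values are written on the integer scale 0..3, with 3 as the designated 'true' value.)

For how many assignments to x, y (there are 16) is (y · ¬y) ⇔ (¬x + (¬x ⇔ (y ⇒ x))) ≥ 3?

12

x = 0, y = 0 ↦ 0  <
x = 0, y = 1 ↦ 0  <
x = 0, y = 2 ↦ 0  <
x = 0, y = 3 ↦ 0  <
x = 1, y = 0 ↦ 3  ≥
x = 1, y = 1 ↦ 3  ≥
x = 1, y = 2 ↦ 3  ≥
x = 1, y = 3 ↦ 3  ≥
x = 2, y = 0 ↦ 3  ≥
x = 2, y = 1 ↦ 3  ≥
x = 2, y = 2 ↦ 3  ≥
x = 2, y = 3 ↦ 3  ≥
x = 3, y = 0 ↦ 3  ≥
x = 3, y = 1 ↦ 3  ≥
x = 3, y = 2 ↦ 3  ≥
x = 3, y = 3 ↦ 3  ≥
So 12 of the 16 assignments meet the threshold.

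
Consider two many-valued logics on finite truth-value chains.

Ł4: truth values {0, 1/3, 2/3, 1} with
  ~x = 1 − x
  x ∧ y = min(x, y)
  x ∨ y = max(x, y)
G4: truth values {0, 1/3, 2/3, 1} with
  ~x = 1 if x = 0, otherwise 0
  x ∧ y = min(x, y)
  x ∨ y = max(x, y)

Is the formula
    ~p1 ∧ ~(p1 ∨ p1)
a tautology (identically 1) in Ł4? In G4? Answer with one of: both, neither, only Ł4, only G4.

In Ł4: at p1 = 1/3 the value is 2/3 — not a tautology.
In G4: at p1 = 1/3 the value is 0 — not a tautology.

neither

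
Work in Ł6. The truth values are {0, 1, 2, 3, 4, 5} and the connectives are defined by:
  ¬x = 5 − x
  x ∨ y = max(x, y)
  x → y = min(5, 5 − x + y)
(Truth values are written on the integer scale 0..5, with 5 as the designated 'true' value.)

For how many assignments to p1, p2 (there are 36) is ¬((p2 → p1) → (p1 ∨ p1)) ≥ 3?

value 5: 1 assignment (counts)
value 4: 3 assignments (counts)
value 3: 5 assignments (counts)
value 2: 7 assignments
value 1: 9 assignments
value 0: 11 assignments
So 9 of the 36 assignments meet the threshold.

9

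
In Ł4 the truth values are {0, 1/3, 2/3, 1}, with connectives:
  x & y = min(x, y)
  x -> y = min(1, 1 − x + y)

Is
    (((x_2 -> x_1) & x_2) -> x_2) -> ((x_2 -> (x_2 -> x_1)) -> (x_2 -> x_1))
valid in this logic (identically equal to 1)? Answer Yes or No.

No

Counterexample: take x_1 = 0, x_2 = 1/3.
x_2 -> x_1 = 1/3 -> 0 = 2/3
(x_2 -> x_1) & x_2 = 2/3 & 1/3 = 1/3
((x_2 -> x_1) & x_2) -> x_2 = 1/3 -> 1/3 = 1
x_2 -> x_1 = 1/3 -> 0 = 2/3
x_2 -> (x_2 -> x_1) = 1/3 -> 2/3 = 1
x_2 -> x_1 = 1/3 -> 0 = 2/3
(x_2 -> (x_2 -> x_1)) -> (x_2 -> x_1) = 1 -> 2/3 = 2/3
(((x_2 -> x_1) & x_2) -> x_2) -> ((x_2 -> (x_2 -> x_1)) -> (x_2 -> x_1)) = 1 -> 2/3 = 2/3
This gives 2/3 ≠ 1.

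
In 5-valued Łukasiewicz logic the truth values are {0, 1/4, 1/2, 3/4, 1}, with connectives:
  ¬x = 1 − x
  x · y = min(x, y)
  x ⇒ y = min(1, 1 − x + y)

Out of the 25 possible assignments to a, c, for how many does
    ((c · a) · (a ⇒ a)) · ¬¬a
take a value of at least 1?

1

value 1: 1 assignment (counts)
value 3/4: 3 assignments
value 1/2: 5 assignments
value 1/4: 7 assignments
value 0: 9 assignments
So 1 of the 25 assignments meets the threshold.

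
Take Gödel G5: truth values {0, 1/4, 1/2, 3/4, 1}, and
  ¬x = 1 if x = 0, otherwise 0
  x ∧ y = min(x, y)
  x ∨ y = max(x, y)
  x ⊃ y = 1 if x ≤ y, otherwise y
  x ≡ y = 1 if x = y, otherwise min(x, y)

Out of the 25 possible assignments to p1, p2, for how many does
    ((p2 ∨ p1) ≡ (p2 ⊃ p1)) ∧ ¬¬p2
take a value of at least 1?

value 1: 4 assignments (counts)
value 3/4: 4 assignments
value 1/2: 4 assignments
value 1/4: 4 assignments
value 0: 9 assignments
So 4 of the 25 assignments meet the threshold.

4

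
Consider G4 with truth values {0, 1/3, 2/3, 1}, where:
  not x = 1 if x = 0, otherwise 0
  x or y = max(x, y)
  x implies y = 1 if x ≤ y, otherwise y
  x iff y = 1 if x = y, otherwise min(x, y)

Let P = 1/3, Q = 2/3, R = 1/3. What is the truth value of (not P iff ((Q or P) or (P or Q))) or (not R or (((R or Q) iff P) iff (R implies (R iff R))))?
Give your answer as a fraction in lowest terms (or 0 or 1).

1/3

not P = not 1/3 = 0
Q or P = 2/3 or 1/3 = 2/3
P or Q = 1/3 or 2/3 = 2/3
(Q or P) or (P or Q) = 2/3 or 2/3 = 2/3
not P iff ((Q or P) or (P or Q)) = 0 iff 2/3 = 0
not R = not 1/3 = 0
R or Q = 1/3 or 2/3 = 2/3
(R or Q) iff P = 2/3 iff 1/3 = 1/3
R iff R = 1/3 iff 1/3 = 1
R implies (R iff R) = 1/3 implies 1 = 1
((R or Q) iff P) iff (R implies (R iff R)) = 1/3 iff 1 = 1/3
not R or (((R or Q) iff P) iff (R implies (R iff R))) = 0 or 1/3 = 1/3
(not P iff ((Q or P) or (P or Q))) or (not R or (((R or Q) iff P) iff (R implies (R iff R)))) = 0 or 1/3 = 1/3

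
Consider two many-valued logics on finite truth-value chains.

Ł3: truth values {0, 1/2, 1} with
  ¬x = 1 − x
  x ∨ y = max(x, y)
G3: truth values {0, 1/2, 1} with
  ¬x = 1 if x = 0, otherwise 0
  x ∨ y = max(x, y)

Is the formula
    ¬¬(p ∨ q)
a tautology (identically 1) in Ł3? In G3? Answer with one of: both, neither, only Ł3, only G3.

neither

In Ł3: at p = 0, q = 0 the value is 0 — not a tautology.
In G3: at p = 0, q = 0 the value is 0 — not a tautology.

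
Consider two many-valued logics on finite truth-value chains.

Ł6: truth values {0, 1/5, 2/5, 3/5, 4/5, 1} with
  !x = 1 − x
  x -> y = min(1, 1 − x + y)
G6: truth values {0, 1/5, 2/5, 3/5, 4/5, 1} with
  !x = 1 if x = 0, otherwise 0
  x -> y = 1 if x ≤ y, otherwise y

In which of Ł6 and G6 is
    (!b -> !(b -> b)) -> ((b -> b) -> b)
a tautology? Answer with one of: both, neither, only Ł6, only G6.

In Ł6: every assignment gives 1 — tautology.
In G6: at b = 1/5 the value is 1/5 — not a tautology.

only Ł6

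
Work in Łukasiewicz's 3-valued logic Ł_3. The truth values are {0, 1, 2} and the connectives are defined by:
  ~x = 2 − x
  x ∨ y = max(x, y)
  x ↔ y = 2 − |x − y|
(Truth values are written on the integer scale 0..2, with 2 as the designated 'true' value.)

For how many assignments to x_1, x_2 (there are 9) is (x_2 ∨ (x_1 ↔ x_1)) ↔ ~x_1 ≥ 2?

x_1 = 0, x_2 = 0 ↦ 2  ≥
x_1 = 0, x_2 = 1 ↦ 2  ≥
x_1 = 0, x_2 = 2 ↦ 2  ≥
x_1 = 1, x_2 = 0 ↦ 1  <
x_1 = 1, x_2 = 1 ↦ 1  <
x_1 = 1, x_2 = 2 ↦ 1  <
x_1 = 2, x_2 = 0 ↦ 0  <
x_1 = 2, x_2 = 1 ↦ 0  <
x_1 = 2, x_2 = 2 ↦ 0  <
So 3 of the 9 assignments meet the threshold.

3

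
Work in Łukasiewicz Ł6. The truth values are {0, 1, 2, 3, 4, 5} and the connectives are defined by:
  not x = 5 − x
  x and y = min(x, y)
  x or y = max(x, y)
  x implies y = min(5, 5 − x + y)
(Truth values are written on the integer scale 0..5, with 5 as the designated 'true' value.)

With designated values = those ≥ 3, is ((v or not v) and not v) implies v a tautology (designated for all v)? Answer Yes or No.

Counterexample: take v = 0.
not v = not 0 = 5
v or not v = 0 or 5 = 5
not v = not 0 = 5
(v or not v) and not v = 5 and 5 = 5
((v or not v) and not v) implies v = 5 implies 0 = 0
This gives 0, which is below 3.

No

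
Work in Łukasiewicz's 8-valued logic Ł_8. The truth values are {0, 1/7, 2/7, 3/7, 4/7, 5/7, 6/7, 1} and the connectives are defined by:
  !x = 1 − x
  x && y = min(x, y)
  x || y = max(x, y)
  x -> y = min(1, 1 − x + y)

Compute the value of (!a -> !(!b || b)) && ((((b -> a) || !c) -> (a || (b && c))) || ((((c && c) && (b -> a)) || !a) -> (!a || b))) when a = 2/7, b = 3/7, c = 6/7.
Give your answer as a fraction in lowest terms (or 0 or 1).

5/7

!a = !2/7 = 5/7
!b = !3/7 = 4/7
!b || b = 4/7 || 3/7 = 4/7
!(!b || b) = !4/7 = 3/7
!a -> !(!b || b) = 5/7 -> 3/7 = 5/7
b -> a = 3/7 -> 2/7 = 6/7
!c = !6/7 = 1/7
(b -> a) || !c = 6/7 || 1/7 = 6/7
b && c = 3/7 && 6/7 = 3/7
a || (b && c) = 2/7 || 3/7 = 3/7
((b -> a) || !c) -> (a || (b && c)) = 6/7 -> 3/7 = 4/7
c && c = 6/7 && 6/7 = 6/7
b -> a = 3/7 -> 2/7 = 6/7
(c && c) && (b -> a) = 6/7 && 6/7 = 6/7
!a = !2/7 = 5/7
((c && c) && (b -> a)) || !a = 6/7 || 5/7 = 6/7
!a = !2/7 = 5/7
!a || b = 5/7 || 3/7 = 5/7
(((c && c) && (b -> a)) || !a) -> (!a || b) = 6/7 -> 5/7 = 6/7
(((b -> a) || !c) -> (a || (b && c))) || ((((c && c) && (b -> a)) || !a) -> (!a || b)) = 4/7 || 6/7 = 6/7
(!a -> !(!b || b)) && ((((b -> a) || !c) -> (a || (b && c))) || ((((c && c) && (b -> a)) || !a) -> (!a || b))) = 5/7 && 6/7 = 5/7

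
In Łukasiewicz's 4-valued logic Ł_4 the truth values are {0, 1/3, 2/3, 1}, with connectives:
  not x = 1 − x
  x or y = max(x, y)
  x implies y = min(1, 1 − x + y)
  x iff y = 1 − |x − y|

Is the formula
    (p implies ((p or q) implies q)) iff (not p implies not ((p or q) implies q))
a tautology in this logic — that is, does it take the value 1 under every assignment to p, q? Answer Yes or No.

Counterexample: take p = 0, q = 0.
p or q = 0 or 0 = 0
(p or q) implies q = 0 implies 0 = 1
p implies ((p or q) implies q) = 0 implies 1 = 1
not p = not 0 = 1
p or q = 0 or 0 = 0
(p or q) implies q = 0 implies 0 = 1
not ((p or q) implies q) = not 1 = 0
not p implies not ((p or q) implies q) = 1 implies 0 = 0
(p implies ((p or q) implies q)) iff (not p implies not ((p or q) implies q)) = 1 iff 0 = 0
This gives 0 ≠ 1.

No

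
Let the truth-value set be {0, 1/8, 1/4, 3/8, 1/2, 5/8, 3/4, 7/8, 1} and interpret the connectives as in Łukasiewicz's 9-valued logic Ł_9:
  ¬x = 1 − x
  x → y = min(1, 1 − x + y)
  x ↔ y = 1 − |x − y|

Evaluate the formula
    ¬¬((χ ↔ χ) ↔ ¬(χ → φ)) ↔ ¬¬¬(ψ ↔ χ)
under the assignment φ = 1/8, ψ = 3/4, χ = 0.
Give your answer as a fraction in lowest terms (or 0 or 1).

χ ↔ χ = 0 ↔ 0 = 1
χ → φ = 0 → 1/8 = 1
¬(χ → φ) = ¬1 = 0
(χ ↔ χ) ↔ ¬(χ → φ) = 1 ↔ 0 = 0
¬((χ ↔ χ) ↔ ¬(χ → φ)) = ¬0 = 1
¬¬((χ ↔ χ) ↔ ¬(χ → φ)) = ¬1 = 0
ψ ↔ χ = 3/4 ↔ 0 = 1/4
¬(ψ ↔ χ) = ¬1/4 = 3/4
¬¬(ψ ↔ χ) = ¬3/4 = 1/4
¬¬¬(ψ ↔ χ) = ¬1/4 = 3/4
¬¬((χ ↔ χ) ↔ ¬(χ → φ)) ↔ ¬¬¬(ψ ↔ χ) = 0 ↔ 3/4 = 1/4

1/4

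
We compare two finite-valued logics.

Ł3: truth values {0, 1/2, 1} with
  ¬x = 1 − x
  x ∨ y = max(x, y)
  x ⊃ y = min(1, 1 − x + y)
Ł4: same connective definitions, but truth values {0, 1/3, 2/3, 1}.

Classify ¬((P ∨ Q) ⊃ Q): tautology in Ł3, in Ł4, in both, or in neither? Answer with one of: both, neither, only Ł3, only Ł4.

In Ł3: at P = 0, Q = 0 the value is 0 — not a tautology.
In Ł4: at P = 0, Q = 0 the value is 0 — not a tautology.

neither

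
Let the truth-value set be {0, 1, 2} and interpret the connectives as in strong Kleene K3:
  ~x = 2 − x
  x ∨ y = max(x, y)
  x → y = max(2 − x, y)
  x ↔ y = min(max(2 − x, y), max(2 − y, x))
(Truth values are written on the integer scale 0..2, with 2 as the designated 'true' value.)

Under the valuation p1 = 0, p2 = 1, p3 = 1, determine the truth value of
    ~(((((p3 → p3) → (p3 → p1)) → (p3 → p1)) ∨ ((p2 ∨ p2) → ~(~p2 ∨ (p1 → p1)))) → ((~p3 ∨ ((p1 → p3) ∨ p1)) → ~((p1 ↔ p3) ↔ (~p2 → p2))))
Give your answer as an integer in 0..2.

1

p3 → p3 = 1 → 1 = 1
p3 → p1 = 1 → 0 = 1
(p3 → p3) → (p3 → p1) = 1 → 1 = 1
p3 → p1 = 1 → 0 = 1
((p3 → p3) → (p3 → p1)) → (p3 → p1) = 1 → 1 = 1
p2 ∨ p2 = 1 ∨ 1 = 1
~p2 = ~1 = 1
p1 → p1 = 0 → 0 = 2
~p2 ∨ (p1 → p1) = 1 ∨ 2 = 2
~(~p2 ∨ (p1 → p1)) = ~2 = 0
(p2 ∨ p2) → ~(~p2 ∨ (p1 → p1)) = 1 → 0 = 1
(((p3 → p3) → (p3 → p1)) → (p3 → p1)) ∨ ((p2 ∨ p2) → ~(~p2 ∨ (p1 → p1))) = 1 ∨ 1 = 1
~p3 = ~1 = 1
p1 → p3 = 0 → 1 = 2
(p1 → p3) ∨ p1 = 2 ∨ 0 = 2
~p3 ∨ ((p1 → p3) ∨ p1) = 1 ∨ 2 = 2
p1 ↔ p3 = 0 ↔ 1 = 1
~p2 = ~1 = 1
~p2 → p2 = 1 → 1 = 1
(p1 ↔ p3) ↔ (~p2 → p2) = 1 ↔ 1 = 1
~((p1 ↔ p3) ↔ (~p2 → p2)) = ~1 = 1
(~p3 ∨ ((p1 → p3) ∨ p1)) → ~((p1 ↔ p3) ↔ (~p2 → p2)) = 2 → 1 = 1
((((p3 → p3) → (p3 → p1)) → (p3 → p1)) ∨ ((p2 ∨ p2) → ~(~p2 ∨ (p1 → p1)))) → ((~p3 ∨ ((p1 → p3) ∨ p1)) → ~((p1 ↔ p3) ↔ (~p2 → p2))) = 1 → 1 = 1
~(((((p3 → p3) → (p3 → p1)) → (p3 → p1)) ∨ ((p2 ∨ p2) → ~(~p2 ∨ (p1 → p1)))) → ((~p3 ∨ ((p1 → p3) ∨ p1)) → ~((p1 ↔ p3) ↔ (~p2 → p2)))) = ~1 = 1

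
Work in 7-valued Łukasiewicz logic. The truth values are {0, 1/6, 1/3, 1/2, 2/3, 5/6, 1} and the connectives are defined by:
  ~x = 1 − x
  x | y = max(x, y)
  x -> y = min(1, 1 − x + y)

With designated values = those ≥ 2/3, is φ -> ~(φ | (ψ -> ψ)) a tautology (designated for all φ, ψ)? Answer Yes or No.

No

Counterexample: take φ = 1/2, ψ = 0.
ψ -> ψ = 0 -> 0 = 1
φ | (ψ -> ψ) = 1/2 | 1 = 1
~(φ | (ψ -> ψ)) = ~1 = 0
φ -> ~(φ | (ψ -> ψ)) = 1/2 -> 0 = 1/2
This gives 1/2, which is below 2/3.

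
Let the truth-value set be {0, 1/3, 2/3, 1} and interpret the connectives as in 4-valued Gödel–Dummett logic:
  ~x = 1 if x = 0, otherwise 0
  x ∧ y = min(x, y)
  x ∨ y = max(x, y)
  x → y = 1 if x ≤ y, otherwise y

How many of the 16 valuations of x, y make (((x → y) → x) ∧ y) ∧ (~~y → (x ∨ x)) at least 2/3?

x = 0, y = 0 ↦ 0  <
x = 0, y = 1/3 ↦ 0  <
x = 0, y = 2/3 ↦ 0  <
x = 0, y = 1 ↦ 0  <
x = 1/3, y = 0 ↦ 0  <
x = 1/3, y = 1/3 ↦ 1/3  <
x = 1/3, y = 2/3 ↦ 1/3  <
x = 1/3, y = 1 ↦ 1/3  <
x = 2/3, y = 0 ↦ 0  <
x = 2/3, y = 1/3 ↦ 1/3  <
x = 2/3, y = 2/3 ↦ 2/3  ≥
x = 2/3, y = 1 ↦ 2/3  ≥
x = 1, y = 0 ↦ 0  <
x = 1, y = 1/3 ↦ 1/3  <
x = 1, y = 2/3 ↦ 2/3  ≥
x = 1, y = 1 ↦ 1  ≥
So 4 of the 16 assignments meet the threshold.

4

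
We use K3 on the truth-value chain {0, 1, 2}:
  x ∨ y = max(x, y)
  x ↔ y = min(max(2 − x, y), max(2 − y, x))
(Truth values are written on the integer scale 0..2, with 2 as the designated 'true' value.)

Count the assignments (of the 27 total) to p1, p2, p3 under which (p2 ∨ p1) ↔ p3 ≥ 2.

6

value 2: 6 assignments (counts)
value 1: 15 assignments
value 0: 6 assignments
So 6 of the 27 assignments meet the threshold.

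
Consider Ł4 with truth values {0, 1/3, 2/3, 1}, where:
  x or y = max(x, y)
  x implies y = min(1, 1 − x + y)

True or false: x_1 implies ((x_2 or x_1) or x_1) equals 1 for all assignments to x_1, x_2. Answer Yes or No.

x_1 = 0, x_2 = 0 ↦ 1
x_1 = 0, x_2 = 1/3 ↦ 1
x_1 = 0, x_2 = 2/3 ↦ 1
x_1 = 0, x_2 = 1 ↦ 1
x_1 = 1/3, x_2 = 0 ↦ 1
x_1 = 1/3, x_2 = 1/3 ↦ 1
x_1 = 1/3, x_2 = 2/3 ↦ 1
x_1 = 1/3, x_2 = 1 ↦ 1
x_1 = 2/3, x_2 = 0 ↦ 1
x_1 = 2/3, x_2 = 1/3 ↦ 1
x_1 = 2/3, x_2 = 2/3 ↦ 1
x_1 = 2/3, x_2 = 1 ↦ 1
x_1 = 1, x_2 = 0 ↦ 1
x_1 = 1, x_2 = 1/3 ↦ 1
x_1 = 1, x_2 = 2/3 ↦ 1
x_1 = 1, x_2 = 1 ↦ 1
Every assignment gives a value ≥ 1.

Yes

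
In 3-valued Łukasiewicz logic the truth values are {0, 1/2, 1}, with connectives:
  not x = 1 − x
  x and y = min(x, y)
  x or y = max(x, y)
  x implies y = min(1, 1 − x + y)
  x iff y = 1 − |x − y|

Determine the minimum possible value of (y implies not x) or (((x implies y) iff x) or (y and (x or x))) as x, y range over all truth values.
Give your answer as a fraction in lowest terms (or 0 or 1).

1/2

Take x = 1/2, y = 1:
not x = not 1/2 = 1/2
y implies not x = 1 implies 1/2 = 1/2
x implies y = 1/2 implies 1 = 1
(x implies y) iff x = 1 iff 1/2 = 1/2
x or x = 1/2 or 1/2 = 1/2
y and (x or x) = 1 and 1/2 = 1/2
((x implies y) iff x) or (y and (x or x)) = 1/2 or 1/2 = 1/2
(y implies not x) or (((x implies y) iff x) or (y and (x or x))) = 1/2 or 1/2 = 1/2
No assignment yields a value below 1/2, so this is the minimum.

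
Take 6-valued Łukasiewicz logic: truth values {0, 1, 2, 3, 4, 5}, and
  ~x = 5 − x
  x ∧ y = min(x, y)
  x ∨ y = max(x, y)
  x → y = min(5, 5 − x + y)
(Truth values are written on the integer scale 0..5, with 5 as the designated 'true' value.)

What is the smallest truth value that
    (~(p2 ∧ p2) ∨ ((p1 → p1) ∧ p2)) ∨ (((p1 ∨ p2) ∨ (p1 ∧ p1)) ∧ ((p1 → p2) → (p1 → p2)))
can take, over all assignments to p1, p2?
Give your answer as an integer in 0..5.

Take p1 = 0, p2 = 2:
p2 ∧ p2 = 2 ∧ 2 = 2
~(p2 ∧ p2) = ~2 = 3
p1 → p1 = 0 → 0 = 5
(p1 → p1) ∧ p2 = 5 ∧ 2 = 2
~(p2 ∧ p2) ∨ ((p1 → p1) ∧ p2) = 3 ∨ 2 = 3
p1 ∨ p2 = 0 ∨ 2 = 2
p1 ∧ p1 = 0 ∧ 0 = 0
(p1 ∨ p2) ∨ (p1 ∧ p1) = 2 ∨ 0 = 2
p1 → p2 = 0 → 2 = 5
p1 → p2 = 0 → 2 = 5
(p1 → p2) → (p1 → p2) = 5 → 5 = 5
((p1 ∨ p2) ∨ (p1 ∧ p1)) ∧ ((p1 → p2) → (p1 → p2)) = 2 ∧ 5 = 2
(~(p2 ∧ p2) ∨ ((p1 → p1) ∧ p2)) ∨ (((p1 ∨ p2) ∨ (p1 ∧ p1)) ∧ ((p1 → p2) → (p1 → p2))) = 3 ∨ 2 = 3
No assignment yields a value below 3, so this is the minimum.

3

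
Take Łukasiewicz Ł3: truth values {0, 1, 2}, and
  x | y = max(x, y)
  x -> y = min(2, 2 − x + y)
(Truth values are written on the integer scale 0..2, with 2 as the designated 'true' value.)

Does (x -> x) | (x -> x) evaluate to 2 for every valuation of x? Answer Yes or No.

x = 0 ↦ 2
x = 1 ↦ 2
x = 2 ↦ 2
Every assignment gives a value ≥ 2.

Yes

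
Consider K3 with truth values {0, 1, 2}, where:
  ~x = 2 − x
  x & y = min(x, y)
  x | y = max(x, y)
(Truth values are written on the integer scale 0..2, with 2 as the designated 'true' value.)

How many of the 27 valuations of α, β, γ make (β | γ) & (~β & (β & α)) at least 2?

0

value 1: 6 assignments
value 0: 21 assignments
So 0 of the 27 assignments meet the threshold.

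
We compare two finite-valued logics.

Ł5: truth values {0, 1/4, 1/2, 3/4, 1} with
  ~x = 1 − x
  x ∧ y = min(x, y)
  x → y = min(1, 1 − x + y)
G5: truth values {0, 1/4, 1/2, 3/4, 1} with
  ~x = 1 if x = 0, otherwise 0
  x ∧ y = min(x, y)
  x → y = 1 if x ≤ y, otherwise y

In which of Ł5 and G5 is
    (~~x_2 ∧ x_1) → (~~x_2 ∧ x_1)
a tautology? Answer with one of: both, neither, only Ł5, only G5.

In Ł5: every assignment gives 1 — tautology.
In G5: every assignment gives 1 — tautology.

both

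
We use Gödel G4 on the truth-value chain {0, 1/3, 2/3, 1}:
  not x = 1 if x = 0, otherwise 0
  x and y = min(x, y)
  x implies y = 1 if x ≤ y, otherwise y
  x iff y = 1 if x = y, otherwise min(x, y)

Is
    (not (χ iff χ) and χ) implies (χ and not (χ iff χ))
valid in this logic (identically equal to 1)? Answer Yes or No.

χ = 0 ↦ 1
χ = 1/3 ↦ 1
χ = 2/3 ↦ 1
χ = 1 ↦ 1
Every assignment gives a value ≥ 1.

Yes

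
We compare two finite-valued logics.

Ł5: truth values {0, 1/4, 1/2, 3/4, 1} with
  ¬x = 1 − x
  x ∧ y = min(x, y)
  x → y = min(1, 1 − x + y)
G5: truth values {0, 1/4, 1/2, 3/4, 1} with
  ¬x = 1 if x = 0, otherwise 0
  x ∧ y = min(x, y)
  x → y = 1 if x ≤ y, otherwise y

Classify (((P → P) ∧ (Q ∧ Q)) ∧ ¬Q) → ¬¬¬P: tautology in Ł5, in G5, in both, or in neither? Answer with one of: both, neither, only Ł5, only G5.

only G5

In Ł5: at P = 3/4, Q = 1/2 the value is 3/4 — not a tautology.
In G5: every assignment gives 1 — tautology.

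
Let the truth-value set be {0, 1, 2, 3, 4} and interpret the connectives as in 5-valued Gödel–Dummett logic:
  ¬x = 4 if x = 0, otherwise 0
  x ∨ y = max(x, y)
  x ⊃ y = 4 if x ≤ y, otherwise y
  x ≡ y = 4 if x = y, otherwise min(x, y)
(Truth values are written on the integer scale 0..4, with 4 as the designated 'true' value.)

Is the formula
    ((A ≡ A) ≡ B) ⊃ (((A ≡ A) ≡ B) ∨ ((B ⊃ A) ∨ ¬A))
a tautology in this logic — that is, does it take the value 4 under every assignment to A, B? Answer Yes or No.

Yes

At A = 2, B = 2, for instance:
A ≡ A = 2 ≡ 2 = 4
(A ≡ A) ≡ B = 4 ≡ 2 = 2
B ⊃ A = 2 ⊃ 2 = 4
¬A = ¬2 = 0
(B ⊃ A) ∨ ¬A = 4 ∨ 0 = 4
((A ≡ A) ≡ B) ∨ ((B ⊃ A) ∨ ¬A) = 2 ∨ 4 = 4
((A ≡ A) ≡ B) ⊃ (((A ≡ A) ≡ B) ∨ ((B ⊃ A) ∨ ¬A)) = 2 ⊃ 4 = 4
and checking the remaining 24 assignments likewise gives ≥ 4 in every case.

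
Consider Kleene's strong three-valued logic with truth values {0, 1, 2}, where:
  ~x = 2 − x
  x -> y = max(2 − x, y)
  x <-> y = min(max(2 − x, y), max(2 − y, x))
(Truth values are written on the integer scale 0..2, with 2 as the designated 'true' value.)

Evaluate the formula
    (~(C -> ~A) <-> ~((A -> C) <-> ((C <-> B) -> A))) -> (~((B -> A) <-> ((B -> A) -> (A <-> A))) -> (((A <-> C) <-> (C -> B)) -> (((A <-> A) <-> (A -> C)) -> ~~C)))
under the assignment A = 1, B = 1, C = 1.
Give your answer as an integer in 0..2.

1

~A = ~1 = 1
C -> ~A = 1 -> 1 = 1
~(C -> ~A) = ~1 = 1
A -> C = 1 -> 1 = 1
C <-> B = 1 <-> 1 = 1
(C <-> B) -> A = 1 -> 1 = 1
(A -> C) <-> ((C <-> B) -> A) = 1 <-> 1 = 1
~((A -> C) <-> ((C <-> B) -> A)) = ~1 = 1
~(C -> ~A) <-> ~((A -> C) <-> ((C <-> B) -> A)) = 1 <-> 1 = 1
B -> A = 1 -> 1 = 1
B -> A = 1 -> 1 = 1
A <-> A = 1 <-> 1 = 1
(B -> A) -> (A <-> A) = 1 -> 1 = 1
(B -> A) <-> ((B -> A) -> (A <-> A)) = 1 <-> 1 = 1
~((B -> A) <-> ((B -> A) -> (A <-> A))) = ~1 = 1
A <-> C = 1 <-> 1 = 1
C -> B = 1 -> 1 = 1
(A <-> C) <-> (C -> B) = 1 <-> 1 = 1
A <-> A = 1 <-> 1 = 1
A -> C = 1 -> 1 = 1
(A <-> A) <-> (A -> C) = 1 <-> 1 = 1
~C = ~1 = 1
~~C = ~1 = 1
((A <-> A) <-> (A -> C)) -> ~~C = 1 -> 1 = 1
((A <-> C) <-> (C -> B)) -> (((A <-> A) <-> (A -> C)) -> ~~C) = 1 -> 1 = 1
~((B -> A) <-> ((B -> A) -> (A <-> A))) -> (((A <-> C) <-> (C -> B)) -> (((A <-> A) <-> (A -> C)) -> ~~C)) = 1 -> 1 = 1
(~(C -> ~A) <-> ~((A -> C) <-> ((C <-> B) -> A))) -> (~((B -> A) <-> ((B -> A) -> (A <-> A))) -> (((A <-> C) <-> (C -> B)) -> (((A <-> A) <-> (A -> C)) -> ~~C))) = 1 -> 1 = 1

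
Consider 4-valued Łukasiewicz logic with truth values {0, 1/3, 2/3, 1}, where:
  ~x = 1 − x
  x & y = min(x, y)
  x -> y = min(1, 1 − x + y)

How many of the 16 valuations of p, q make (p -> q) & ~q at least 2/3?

p = 0, q = 0 ↦ 1  ≥
p = 0, q = 1/3 ↦ 2/3  ≥
p = 0, q = 2/3 ↦ 1/3  <
p = 0, q = 1 ↦ 0  <
p = 1/3, q = 0 ↦ 2/3  ≥
p = 1/3, q = 1/3 ↦ 2/3  ≥
p = 1/3, q = 2/3 ↦ 1/3  <
p = 1/3, q = 1 ↦ 0  <
p = 2/3, q = 0 ↦ 1/3  <
p = 2/3, q = 1/3 ↦ 2/3  ≥
p = 2/3, q = 2/3 ↦ 1/3  <
p = 2/3, q = 1 ↦ 0  <
p = 1, q = 0 ↦ 0  <
p = 1, q = 1/3 ↦ 1/3  <
p = 1, q = 2/3 ↦ 1/3  <
p = 1, q = 1 ↦ 0  <
So 5 of the 16 assignments meet the threshold.

5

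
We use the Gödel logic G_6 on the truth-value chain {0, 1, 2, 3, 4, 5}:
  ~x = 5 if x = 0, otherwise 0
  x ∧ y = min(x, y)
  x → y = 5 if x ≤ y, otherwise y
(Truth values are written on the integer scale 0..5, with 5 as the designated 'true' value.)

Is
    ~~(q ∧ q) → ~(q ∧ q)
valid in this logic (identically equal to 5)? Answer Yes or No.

No

Counterexample: take q = 1.
q ∧ q = 1 ∧ 1 = 1
~(q ∧ q) = ~1 = 0
~~(q ∧ q) = ~0 = 5
q ∧ q = 1 ∧ 1 = 1
~(q ∧ q) = ~1 = 0
~~(q ∧ q) → ~(q ∧ q) = 5 → 0 = 0
This gives 0 ≠ 5.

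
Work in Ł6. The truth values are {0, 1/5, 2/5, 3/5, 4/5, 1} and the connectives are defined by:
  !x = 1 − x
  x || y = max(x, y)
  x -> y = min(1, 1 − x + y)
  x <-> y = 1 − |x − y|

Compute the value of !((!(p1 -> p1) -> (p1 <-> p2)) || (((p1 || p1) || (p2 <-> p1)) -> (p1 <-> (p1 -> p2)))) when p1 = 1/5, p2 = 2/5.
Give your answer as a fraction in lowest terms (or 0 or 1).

p1 -> p1 = 1/5 -> 1/5 = 1
!(p1 -> p1) = !1 = 0
p1 <-> p2 = 1/5 <-> 2/5 = 4/5
!(p1 -> p1) -> (p1 <-> p2) = 0 -> 4/5 = 1
p1 || p1 = 1/5 || 1/5 = 1/5
p2 <-> p1 = 2/5 <-> 1/5 = 4/5
(p1 || p1) || (p2 <-> p1) = 1/5 || 4/5 = 4/5
p1 -> p2 = 1/5 -> 2/5 = 1
p1 <-> (p1 -> p2) = 1/5 <-> 1 = 1/5
((p1 || p1) || (p2 <-> p1)) -> (p1 <-> (p1 -> p2)) = 4/5 -> 1/5 = 2/5
(!(p1 -> p1) -> (p1 <-> p2)) || (((p1 || p1) || (p2 <-> p1)) -> (p1 <-> (p1 -> p2))) = 1 || 2/5 = 1
!((!(p1 -> p1) -> (p1 <-> p2)) || (((p1 || p1) || (p2 <-> p1)) -> (p1 <-> (p1 -> p2)))) = !1 = 0

0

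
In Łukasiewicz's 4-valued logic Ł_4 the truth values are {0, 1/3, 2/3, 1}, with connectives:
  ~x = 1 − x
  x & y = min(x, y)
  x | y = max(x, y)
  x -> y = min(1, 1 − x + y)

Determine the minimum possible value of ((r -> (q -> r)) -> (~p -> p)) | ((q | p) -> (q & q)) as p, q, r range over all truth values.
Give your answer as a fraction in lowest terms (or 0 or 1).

Take p = 1/3, q = 0, r = 0:
q -> r = 0 -> 0 = 1
r -> (q -> r) = 0 -> 1 = 1
~p = ~1/3 = 2/3
~p -> p = 2/3 -> 1/3 = 2/3
(r -> (q -> r)) -> (~p -> p) = 1 -> 2/3 = 2/3
q | p = 0 | 1/3 = 1/3
q & q = 0 & 0 = 0
(q | p) -> (q & q) = 1/3 -> 0 = 2/3
((r -> (q -> r)) -> (~p -> p)) | ((q | p) -> (q & q)) = 2/3 | 2/3 = 2/3
No assignment yields a value below 2/3, so this is the minimum.

2/3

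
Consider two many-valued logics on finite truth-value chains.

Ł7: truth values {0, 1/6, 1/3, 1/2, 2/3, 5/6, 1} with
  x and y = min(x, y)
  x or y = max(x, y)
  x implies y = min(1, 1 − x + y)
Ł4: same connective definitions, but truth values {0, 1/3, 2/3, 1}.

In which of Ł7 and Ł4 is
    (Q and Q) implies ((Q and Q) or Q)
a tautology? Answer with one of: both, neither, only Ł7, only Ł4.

In Ł7: every assignment gives 1 — tautology.
In Ł4: every assignment gives 1 — tautology.

both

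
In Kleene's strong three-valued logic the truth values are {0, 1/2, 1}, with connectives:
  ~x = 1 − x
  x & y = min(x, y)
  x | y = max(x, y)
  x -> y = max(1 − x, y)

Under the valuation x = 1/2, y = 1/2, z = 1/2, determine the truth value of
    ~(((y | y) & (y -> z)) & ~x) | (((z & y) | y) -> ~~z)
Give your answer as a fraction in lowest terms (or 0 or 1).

y | y = 1/2 | 1/2 = 1/2
y -> z = 1/2 -> 1/2 = 1/2
(y | y) & (y -> z) = 1/2 & 1/2 = 1/2
~x = ~1/2 = 1/2
((y | y) & (y -> z)) & ~x = 1/2 & 1/2 = 1/2
~(((y | y) & (y -> z)) & ~x) = ~1/2 = 1/2
z & y = 1/2 & 1/2 = 1/2
(z & y) | y = 1/2 | 1/2 = 1/2
~z = ~1/2 = 1/2
~~z = ~1/2 = 1/2
((z & y) | y) -> ~~z = 1/2 -> 1/2 = 1/2
~(((y | y) & (y -> z)) & ~x) | (((z & y) | y) -> ~~z) = 1/2 | 1/2 = 1/2

1/2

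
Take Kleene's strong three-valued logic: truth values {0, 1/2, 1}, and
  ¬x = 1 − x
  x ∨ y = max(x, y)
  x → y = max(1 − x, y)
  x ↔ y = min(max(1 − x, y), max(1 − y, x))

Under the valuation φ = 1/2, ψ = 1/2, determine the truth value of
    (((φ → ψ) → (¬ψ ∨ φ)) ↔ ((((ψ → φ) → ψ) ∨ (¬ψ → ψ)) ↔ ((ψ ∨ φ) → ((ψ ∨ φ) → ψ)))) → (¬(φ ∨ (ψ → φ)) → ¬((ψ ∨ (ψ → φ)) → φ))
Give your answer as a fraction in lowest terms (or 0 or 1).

1/2

φ → ψ = 1/2 → 1/2 = 1/2
¬ψ = ¬1/2 = 1/2
¬ψ ∨ φ = 1/2 ∨ 1/2 = 1/2
(φ → ψ) → (¬ψ ∨ φ) = 1/2 → 1/2 = 1/2
ψ → φ = 1/2 → 1/2 = 1/2
(ψ → φ) → ψ = 1/2 → 1/2 = 1/2
¬ψ = ¬1/2 = 1/2
¬ψ → ψ = 1/2 → 1/2 = 1/2
((ψ → φ) → ψ) ∨ (¬ψ → ψ) = 1/2 ∨ 1/2 = 1/2
ψ ∨ φ = 1/2 ∨ 1/2 = 1/2
ψ ∨ φ = 1/2 ∨ 1/2 = 1/2
(ψ ∨ φ) → ψ = 1/2 → 1/2 = 1/2
(ψ ∨ φ) → ((ψ ∨ φ) → ψ) = 1/2 → 1/2 = 1/2
(((ψ → φ) → ψ) ∨ (¬ψ → ψ)) ↔ ((ψ ∨ φ) → ((ψ ∨ φ) → ψ)) = 1/2 ↔ 1/2 = 1/2
((φ → ψ) → (¬ψ ∨ φ)) ↔ ((((ψ → φ) → ψ) ∨ (¬ψ → ψ)) ↔ ((ψ ∨ φ) → ((ψ ∨ φ) → ψ))) = 1/2 ↔ 1/2 = 1/2
ψ → φ = 1/2 → 1/2 = 1/2
φ ∨ (ψ → φ) = 1/2 ∨ 1/2 = 1/2
¬(φ ∨ (ψ → φ)) = ¬1/2 = 1/2
ψ → φ = 1/2 → 1/2 = 1/2
ψ ∨ (ψ → φ) = 1/2 ∨ 1/2 = 1/2
(ψ ∨ (ψ → φ)) → φ = 1/2 → 1/2 = 1/2
¬((ψ ∨ (ψ → φ)) → φ) = ¬1/2 = 1/2
¬(φ ∨ (ψ → φ)) → ¬((ψ ∨ (ψ → φ)) → φ) = 1/2 → 1/2 = 1/2
(((φ → ψ) → (¬ψ ∨ φ)) ↔ ((((ψ → φ) → ψ) ∨ (¬ψ → ψ)) ↔ ((ψ ∨ φ) → ((ψ ∨ φ) → ψ)))) → (¬(φ ∨ (ψ → φ)) → ¬((ψ ∨ (ψ → φ)) → φ)) = 1/2 → 1/2 = 1/2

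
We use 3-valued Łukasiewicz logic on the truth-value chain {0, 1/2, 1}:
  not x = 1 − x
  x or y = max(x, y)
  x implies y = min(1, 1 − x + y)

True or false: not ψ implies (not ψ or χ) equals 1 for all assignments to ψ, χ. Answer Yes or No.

Yes

ψ = 0, χ = 0 ↦ 1
ψ = 0, χ = 1/2 ↦ 1
ψ = 0, χ = 1 ↦ 1
ψ = 1/2, χ = 0 ↦ 1
ψ = 1/2, χ = 1/2 ↦ 1
ψ = 1/2, χ = 1 ↦ 1
ψ = 1, χ = 0 ↦ 1
ψ = 1, χ = 1/2 ↦ 1
ψ = 1, χ = 1 ↦ 1
Every assignment gives a value ≥ 1.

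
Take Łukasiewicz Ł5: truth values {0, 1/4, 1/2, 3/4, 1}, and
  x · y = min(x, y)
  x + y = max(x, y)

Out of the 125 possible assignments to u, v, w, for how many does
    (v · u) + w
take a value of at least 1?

value 1: 29 assignments (counts)
value 3/4: 33 assignments
value 1/2: 31 assignments
value 1/4: 23 assignments
value 0: 9 assignments
So 29 of the 125 assignments meet the threshold.

29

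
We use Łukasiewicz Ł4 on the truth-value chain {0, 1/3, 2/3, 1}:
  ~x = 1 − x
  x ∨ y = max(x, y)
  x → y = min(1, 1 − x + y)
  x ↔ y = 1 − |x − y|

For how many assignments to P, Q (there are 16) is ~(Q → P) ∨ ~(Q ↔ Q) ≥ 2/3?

3

P = 0, Q = 0 ↦ 0  <
P = 0, Q = 1/3 ↦ 1/3  <
P = 0, Q = 2/3 ↦ 2/3  ≥
P = 0, Q = 1 ↦ 1  ≥
P = 1/3, Q = 0 ↦ 0  <
P = 1/3, Q = 1/3 ↦ 0  <
P = 1/3, Q = 2/3 ↦ 1/3  <
P = 1/3, Q = 1 ↦ 2/3  ≥
P = 2/3, Q = 0 ↦ 0  <
P = 2/3, Q = 1/3 ↦ 0  <
P = 2/3, Q = 2/3 ↦ 0  <
P = 2/3, Q = 1 ↦ 1/3  <
P = 1, Q = 0 ↦ 0  <
P = 1, Q = 1/3 ↦ 0  <
P = 1, Q = 2/3 ↦ 0  <
P = 1, Q = 1 ↦ 0  <
So 3 of the 16 assignments meet the threshold.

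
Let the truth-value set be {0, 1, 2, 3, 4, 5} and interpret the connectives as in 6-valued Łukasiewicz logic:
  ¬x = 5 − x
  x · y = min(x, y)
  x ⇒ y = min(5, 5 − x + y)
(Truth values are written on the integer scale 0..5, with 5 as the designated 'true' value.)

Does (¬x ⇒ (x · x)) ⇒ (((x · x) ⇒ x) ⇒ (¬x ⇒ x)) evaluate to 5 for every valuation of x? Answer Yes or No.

Yes

x = 0 ↦ 5
x = 1 ↦ 5
x = 2 ↦ 5
x = 3 ↦ 5
x = 4 ↦ 5
x = 5 ↦ 5
Every assignment gives a value ≥ 5.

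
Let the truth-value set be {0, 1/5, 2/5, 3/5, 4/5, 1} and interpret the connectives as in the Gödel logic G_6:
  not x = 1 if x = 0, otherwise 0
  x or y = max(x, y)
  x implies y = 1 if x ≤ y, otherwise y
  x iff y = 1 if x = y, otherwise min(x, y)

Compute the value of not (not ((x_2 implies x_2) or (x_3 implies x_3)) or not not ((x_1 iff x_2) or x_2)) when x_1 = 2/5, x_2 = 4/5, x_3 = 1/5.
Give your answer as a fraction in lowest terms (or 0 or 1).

x_2 implies x_2 = 4/5 implies 4/5 = 1
x_3 implies x_3 = 1/5 implies 1/5 = 1
(x_2 implies x_2) or (x_3 implies x_3) = 1 or 1 = 1
not ((x_2 implies x_2) or (x_3 implies x_3)) = not 1 = 0
x_1 iff x_2 = 2/5 iff 4/5 = 2/5
(x_1 iff x_2) or x_2 = 2/5 or 4/5 = 4/5
not ((x_1 iff x_2) or x_2) = not 4/5 = 0
not not ((x_1 iff x_2) or x_2) = not 0 = 1
not ((x_2 implies x_2) or (x_3 implies x_3)) or not not ((x_1 iff x_2) or x_2) = 0 or 1 = 1
not (not ((x_2 implies x_2) or (x_3 implies x_3)) or not not ((x_1 iff x_2) or x_2)) = not 1 = 0

0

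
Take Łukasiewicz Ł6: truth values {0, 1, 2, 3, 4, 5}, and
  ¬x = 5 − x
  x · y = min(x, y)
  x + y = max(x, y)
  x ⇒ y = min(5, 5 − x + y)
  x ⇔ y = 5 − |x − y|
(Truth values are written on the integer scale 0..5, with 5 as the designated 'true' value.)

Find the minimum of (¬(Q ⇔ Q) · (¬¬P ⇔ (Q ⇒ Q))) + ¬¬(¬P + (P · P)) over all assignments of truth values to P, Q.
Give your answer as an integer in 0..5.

Take P = 2, Q = 0:
Q ⇔ Q = 0 ⇔ 0 = 5
¬(Q ⇔ Q) = ¬5 = 0
¬P = ¬2 = 3
¬¬P = ¬3 = 2
Q ⇒ Q = 0 ⇒ 0 = 5
¬¬P ⇔ (Q ⇒ Q) = 2 ⇔ 5 = 2
¬(Q ⇔ Q) · (¬¬P ⇔ (Q ⇒ Q)) = 0 · 2 = 0
¬P = ¬2 = 3
P · P = 2 · 2 = 2
¬P + (P · P) = 3 + 2 = 3
¬(¬P + (P · P)) = ¬3 = 2
¬¬(¬P + (P · P)) = ¬2 = 3
(¬(Q ⇔ Q) · (¬¬P ⇔ (Q ⇒ Q))) + ¬¬(¬P + (P · P)) = 0 + 3 = 3
No assignment yields a value below 3, so this is the minimum.

3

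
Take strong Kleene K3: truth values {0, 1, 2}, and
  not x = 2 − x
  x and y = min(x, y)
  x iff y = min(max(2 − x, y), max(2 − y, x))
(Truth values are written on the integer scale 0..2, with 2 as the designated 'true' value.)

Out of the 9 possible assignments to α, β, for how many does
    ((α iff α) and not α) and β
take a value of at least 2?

1

α = 0, β = 0 ↦ 0  <
α = 0, β = 1 ↦ 1  <
α = 0, β = 2 ↦ 2  ≥
α = 1, β = 0 ↦ 0  <
α = 1, β = 1 ↦ 1  <
α = 1, β = 2 ↦ 1  <
α = 2, β = 0 ↦ 0  <
α = 2, β = 1 ↦ 0  <
α = 2, β = 2 ↦ 0  <
So 1 of the 9 assignments meets the threshold.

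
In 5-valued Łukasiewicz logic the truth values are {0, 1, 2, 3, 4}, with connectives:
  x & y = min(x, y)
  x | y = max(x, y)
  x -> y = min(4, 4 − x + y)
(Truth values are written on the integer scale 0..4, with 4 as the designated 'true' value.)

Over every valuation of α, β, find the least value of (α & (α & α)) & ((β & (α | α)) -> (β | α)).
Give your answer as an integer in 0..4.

0

Take α = 0, β = 0:
α & α = 0 & 0 = 0
α & (α & α) = 0 & 0 = 0
α | α = 0 | 0 = 0
β & (α | α) = 0 & 0 = 0
β | α = 0 | 0 = 0
(β & (α | α)) -> (β | α) = 0 -> 0 = 4
(α & (α & α)) & ((β & (α | α)) -> (β | α)) = 0 & 4 = 0
No assignment yields a value below 0, so this is the minimum.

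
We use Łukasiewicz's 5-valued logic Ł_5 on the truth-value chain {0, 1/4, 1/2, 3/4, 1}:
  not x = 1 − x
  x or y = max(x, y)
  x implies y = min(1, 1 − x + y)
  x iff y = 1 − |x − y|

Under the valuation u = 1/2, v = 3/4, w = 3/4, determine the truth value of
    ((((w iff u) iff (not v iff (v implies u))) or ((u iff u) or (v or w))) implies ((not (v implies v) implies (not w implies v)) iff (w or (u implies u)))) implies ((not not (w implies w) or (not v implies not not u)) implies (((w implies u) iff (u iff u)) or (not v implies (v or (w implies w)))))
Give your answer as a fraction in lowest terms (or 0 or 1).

w iff u = 3/4 iff 1/2 = 3/4
not v = not 3/4 = 1/4
v implies u = 3/4 implies 1/2 = 3/4
not v iff (v implies u) = 1/4 iff 3/4 = 1/2
(w iff u) iff (not v iff (v implies u)) = 3/4 iff 1/2 = 3/4
u iff u = 1/2 iff 1/2 = 1
v or w = 3/4 or 3/4 = 3/4
(u iff u) or (v or w) = 1 or 3/4 = 1
((w iff u) iff (not v iff (v implies u))) or ((u iff u) or (v or w)) = 3/4 or 1 = 1
v implies v = 3/4 implies 3/4 = 1
not (v implies v) = not 1 = 0
not w = not 3/4 = 1/4
not w implies v = 1/4 implies 3/4 = 1
not (v implies v) implies (not w implies v) = 0 implies 1 = 1
u implies u = 1/2 implies 1/2 = 1
w or (u implies u) = 3/4 or 1 = 1
(not (v implies v) implies (not w implies v)) iff (w or (u implies u)) = 1 iff 1 = 1
(((w iff u) iff (not v iff (v implies u))) or ((u iff u) or (v or w))) implies ((not (v implies v) implies (not w implies v)) iff (w or (u implies u))) = 1 implies 1 = 1
w implies w = 3/4 implies 3/4 = 1
not (w implies w) = not 1 = 0
not not (w implies w) = not 0 = 1
not v = not 3/4 = 1/4
not u = not 1/2 = 1/2
not not u = not 1/2 = 1/2
not v implies not not u = 1/4 implies 1/2 = 1
not not (w implies w) or (not v implies not not u) = 1 or 1 = 1
w implies u = 3/4 implies 1/2 = 3/4
u iff u = 1/2 iff 1/2 = 1
(w implies u) iff (u iff u) = 3/4 iff 1 = 3/4
not v = not 3/4 = 1/4
w implies w = 3/4 implies 3/4 = 1
v or (w implies w) = 3/4 or 1 = 1
not v implies (v or (w implies w)) = 1/4 implies 1 = 1
((w implies u) iff (u iff u)) or (not v implies (v or (w implies w))) = 3/4 or 1 = 1
(not not (w implies w) or (not v implies not not u)) implies (((w implies u) iff (u iff u)) or (not v implies (v or (w implies w)))) = 1 implies 1 = 1
((((w iff u) iff (not v iff (v implies u))) or ((u iff u) or (v or w))) implies ((not (v implies v) implies (not w implies v)) iff (w or (u implies u)))) implies ((not not (w implies w) or (not v implies not not u)) implies (((w implies u) iff (u iff u)) or (not v implies (v or (w implies w))))) = 1 implies 1 = 1

1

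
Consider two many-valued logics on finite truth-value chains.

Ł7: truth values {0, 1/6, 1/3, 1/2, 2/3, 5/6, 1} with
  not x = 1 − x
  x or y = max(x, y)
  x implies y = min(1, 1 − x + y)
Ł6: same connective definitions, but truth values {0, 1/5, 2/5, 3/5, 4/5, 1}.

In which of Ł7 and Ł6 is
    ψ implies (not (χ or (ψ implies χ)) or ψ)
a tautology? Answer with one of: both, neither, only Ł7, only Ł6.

both

In Ł7: every assignment gives 1 — tautology.
In Ł6: every assignment gives 1 — tautology.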